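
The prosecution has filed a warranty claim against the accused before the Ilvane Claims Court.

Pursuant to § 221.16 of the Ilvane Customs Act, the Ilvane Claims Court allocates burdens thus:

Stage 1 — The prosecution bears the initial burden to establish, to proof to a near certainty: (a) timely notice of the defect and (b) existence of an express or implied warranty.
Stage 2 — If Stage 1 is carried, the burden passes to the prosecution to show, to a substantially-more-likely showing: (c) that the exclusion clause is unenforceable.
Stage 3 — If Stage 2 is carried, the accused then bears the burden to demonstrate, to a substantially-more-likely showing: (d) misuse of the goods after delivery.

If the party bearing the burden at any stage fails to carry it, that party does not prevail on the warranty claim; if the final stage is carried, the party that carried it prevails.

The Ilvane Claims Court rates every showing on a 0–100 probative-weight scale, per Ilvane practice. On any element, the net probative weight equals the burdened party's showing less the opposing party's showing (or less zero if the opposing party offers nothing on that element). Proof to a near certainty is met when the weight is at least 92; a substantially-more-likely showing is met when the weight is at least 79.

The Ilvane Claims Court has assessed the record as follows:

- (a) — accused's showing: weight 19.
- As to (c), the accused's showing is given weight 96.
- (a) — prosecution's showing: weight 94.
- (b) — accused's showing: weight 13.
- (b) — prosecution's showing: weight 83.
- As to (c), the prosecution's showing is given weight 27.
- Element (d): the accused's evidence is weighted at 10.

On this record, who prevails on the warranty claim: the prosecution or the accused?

accused

Stage 1 — burden on prosecution; standard: proof to a near certainty (weight is at least 92).
    (a): 94 − 19 = 75 < 92 [not met]
    (b): 83 − 13 = 70 < 92 [not met]
  Stage 1 not carried; the prosecution fails its burden.
The accused prevails.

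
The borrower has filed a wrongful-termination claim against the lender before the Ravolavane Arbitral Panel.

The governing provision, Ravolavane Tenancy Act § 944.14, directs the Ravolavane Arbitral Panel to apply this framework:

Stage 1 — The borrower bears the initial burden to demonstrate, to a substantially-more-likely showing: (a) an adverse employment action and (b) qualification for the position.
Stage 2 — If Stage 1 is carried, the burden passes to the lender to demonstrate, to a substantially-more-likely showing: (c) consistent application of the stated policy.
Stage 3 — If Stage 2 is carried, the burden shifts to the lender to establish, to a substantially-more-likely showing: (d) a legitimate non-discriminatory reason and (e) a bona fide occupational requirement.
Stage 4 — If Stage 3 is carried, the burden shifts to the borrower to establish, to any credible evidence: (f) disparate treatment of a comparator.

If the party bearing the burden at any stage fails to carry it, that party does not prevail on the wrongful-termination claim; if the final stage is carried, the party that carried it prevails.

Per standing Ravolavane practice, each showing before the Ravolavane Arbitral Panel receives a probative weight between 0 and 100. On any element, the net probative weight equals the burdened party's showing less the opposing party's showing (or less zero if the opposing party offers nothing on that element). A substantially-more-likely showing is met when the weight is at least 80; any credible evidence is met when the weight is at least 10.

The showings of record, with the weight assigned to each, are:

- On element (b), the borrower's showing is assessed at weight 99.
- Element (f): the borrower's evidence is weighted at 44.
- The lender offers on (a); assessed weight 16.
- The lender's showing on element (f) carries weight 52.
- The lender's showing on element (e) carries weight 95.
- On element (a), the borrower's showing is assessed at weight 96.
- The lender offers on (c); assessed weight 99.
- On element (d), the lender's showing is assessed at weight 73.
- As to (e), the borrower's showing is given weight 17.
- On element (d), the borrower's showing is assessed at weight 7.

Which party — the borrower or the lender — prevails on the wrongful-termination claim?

At Stage 1 the borrower must meet a substantially-more-likely showing (weight is at least 80): on (a) the weight is 96 less the opposing 16 gives net 80, which does reach 80, so (a) meets the standard; on (b) the weight is 99, which does reach 80, so (b) meets the standard.
  Stage 1 carried; the burden shifts to the lender.
At Stage 2 the lender must meet a substantially-more-likely showing (weight is at least 80): on (c) the weight is 99, which does reach 80, so (c) meets the standard.
  All elements met. The lender retains the burden for Stage 3.
At Stage 3 the lender must meet a substantially-more-likely showing (weight is at least 80): on (d) the weight is 73 less the opposing 7 gives net 66, < 80, so (d) does not meet the standard; on (e) the weight is 95 less the opposing 17 gives net 78, which does not reach 80, so (e) does not meet the standard.
  The lender does not carry Stage 3.
The borrower prevails.

borrower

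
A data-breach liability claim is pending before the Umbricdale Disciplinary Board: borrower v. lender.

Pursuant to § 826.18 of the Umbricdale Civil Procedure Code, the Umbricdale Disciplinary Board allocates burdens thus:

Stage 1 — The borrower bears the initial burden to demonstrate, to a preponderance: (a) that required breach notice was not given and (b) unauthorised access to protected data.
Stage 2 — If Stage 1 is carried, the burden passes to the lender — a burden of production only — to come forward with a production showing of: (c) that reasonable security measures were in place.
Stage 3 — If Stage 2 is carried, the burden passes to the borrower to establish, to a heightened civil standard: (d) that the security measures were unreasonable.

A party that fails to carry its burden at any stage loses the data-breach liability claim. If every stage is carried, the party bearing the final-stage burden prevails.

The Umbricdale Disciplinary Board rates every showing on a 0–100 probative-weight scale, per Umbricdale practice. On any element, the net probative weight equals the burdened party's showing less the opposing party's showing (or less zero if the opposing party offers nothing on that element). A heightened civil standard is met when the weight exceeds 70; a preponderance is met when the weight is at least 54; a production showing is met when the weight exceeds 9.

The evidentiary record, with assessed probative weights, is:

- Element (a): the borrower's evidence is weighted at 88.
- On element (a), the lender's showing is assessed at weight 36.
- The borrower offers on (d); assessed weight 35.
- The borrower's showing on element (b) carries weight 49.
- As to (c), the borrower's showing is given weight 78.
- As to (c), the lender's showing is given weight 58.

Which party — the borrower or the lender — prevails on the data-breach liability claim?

Stage 1 (borrower, a preponderance, weight is at least 54): (a) net 88−36=52 < 54 — fails; (b) 49 < 54 — fails.
  Stage 1 not carried; the borrower fails its burden.
The analysis ends at Stage 1; the lender prevails.

lender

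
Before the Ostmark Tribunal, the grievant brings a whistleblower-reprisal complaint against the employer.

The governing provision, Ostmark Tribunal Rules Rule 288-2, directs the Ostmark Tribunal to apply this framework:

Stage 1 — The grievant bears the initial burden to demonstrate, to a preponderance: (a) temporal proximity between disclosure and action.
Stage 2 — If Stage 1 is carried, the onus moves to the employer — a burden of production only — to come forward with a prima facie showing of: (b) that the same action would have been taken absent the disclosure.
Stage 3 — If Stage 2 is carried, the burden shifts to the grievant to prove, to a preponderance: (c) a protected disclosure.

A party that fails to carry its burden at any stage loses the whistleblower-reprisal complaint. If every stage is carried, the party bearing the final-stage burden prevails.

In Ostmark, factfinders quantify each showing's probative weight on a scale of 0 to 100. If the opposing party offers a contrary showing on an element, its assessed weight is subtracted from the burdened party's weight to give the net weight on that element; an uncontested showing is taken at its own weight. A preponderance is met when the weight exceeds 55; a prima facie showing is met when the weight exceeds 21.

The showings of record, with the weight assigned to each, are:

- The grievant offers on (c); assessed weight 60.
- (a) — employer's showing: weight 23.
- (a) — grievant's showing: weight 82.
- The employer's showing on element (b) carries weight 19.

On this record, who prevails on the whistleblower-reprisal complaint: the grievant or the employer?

grievant

Stage 1 (grievant, a preponderance, weight exceeds 55): (a) net 82−23=59 > 55 — meets.
  All elements met. The burden passes to the employer.
Stage 2 (employer, a prima facie showing, weight exceeds 21): (b) 19 ≤ 21 — fails.
  The employer does not carry Stage 2.
The analysis ends at Stage 2; the grievant prevails.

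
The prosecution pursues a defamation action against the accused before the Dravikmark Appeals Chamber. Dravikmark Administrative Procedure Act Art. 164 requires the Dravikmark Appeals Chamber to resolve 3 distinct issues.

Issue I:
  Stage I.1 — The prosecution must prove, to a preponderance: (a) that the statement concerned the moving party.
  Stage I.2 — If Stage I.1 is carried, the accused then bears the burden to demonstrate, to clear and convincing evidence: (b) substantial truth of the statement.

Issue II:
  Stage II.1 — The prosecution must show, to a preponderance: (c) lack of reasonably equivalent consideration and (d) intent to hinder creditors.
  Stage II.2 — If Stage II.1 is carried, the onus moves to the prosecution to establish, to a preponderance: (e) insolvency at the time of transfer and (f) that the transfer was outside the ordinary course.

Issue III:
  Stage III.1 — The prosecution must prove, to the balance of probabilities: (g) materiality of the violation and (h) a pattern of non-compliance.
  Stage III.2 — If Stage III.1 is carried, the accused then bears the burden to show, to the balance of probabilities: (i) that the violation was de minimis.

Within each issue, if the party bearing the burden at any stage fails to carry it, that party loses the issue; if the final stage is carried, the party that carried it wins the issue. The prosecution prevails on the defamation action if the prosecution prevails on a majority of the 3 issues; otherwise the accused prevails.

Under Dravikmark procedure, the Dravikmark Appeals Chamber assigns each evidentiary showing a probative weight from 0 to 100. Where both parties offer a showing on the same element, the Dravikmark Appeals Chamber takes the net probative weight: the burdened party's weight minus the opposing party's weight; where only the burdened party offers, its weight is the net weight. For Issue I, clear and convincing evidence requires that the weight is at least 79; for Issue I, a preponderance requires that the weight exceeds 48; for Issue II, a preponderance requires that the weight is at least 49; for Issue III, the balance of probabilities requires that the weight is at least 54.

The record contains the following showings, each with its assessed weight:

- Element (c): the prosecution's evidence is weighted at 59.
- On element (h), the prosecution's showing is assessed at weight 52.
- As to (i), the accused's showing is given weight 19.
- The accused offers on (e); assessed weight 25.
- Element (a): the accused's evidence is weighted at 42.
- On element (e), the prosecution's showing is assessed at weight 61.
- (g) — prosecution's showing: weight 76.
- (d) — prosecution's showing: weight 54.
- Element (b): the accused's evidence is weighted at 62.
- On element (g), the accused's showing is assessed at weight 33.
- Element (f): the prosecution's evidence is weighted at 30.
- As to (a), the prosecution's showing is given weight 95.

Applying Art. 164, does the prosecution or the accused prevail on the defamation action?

accused

— Issue I —
At Stage I.1 the prosecution must meet a preponderance (weight exceeds 48): on (a) the weight is 95 less the opposing 42 gives net 53, which does exceed 48, so (a) meets the standard.
  Stage I.1 is satisfied; the onus moves to the accused.
At Stage I.2 the accused must meet clear and convincing evidence (weight is at least 79): on (b) the weight is 62, which does not reach 79, so (b) does not meet the standard.
  Stage I.2 not carried; the accused fails its burden.
The analysis ends at Stage I.2; the prosecution prevails on this issue.
— Issue II —
At Stage II.1 the prosecution must meet a preponderance (weight is at least 49): on (c) the weight is 59, which does reach 49, so (c) meets the standard; on (d) the weight is 54, ≥ 49, so (d) meets the standard.
  Stage II.1 carried; the burden remains with the prosecution.
At Stage II.2 the prosecution must meet a preponderance (weight is at least 49): on (e) the weight is 61 less the opposing 25 gives net 36, which does not reach 49, so (e) does not meet the standard; on (f) the weight is 30, < 49, so (f) does not meet the standard.
  Not every element is met, so the prosecution fails to carry Stage II.2.
So the accused prevails on this issue.
— Issue III —
Stage III.1 (prosecution, the balance of probabilities, weight is at least 54): (g) net 76−33=43 < 54 — fails; (h) 52 < 54 — fails.
  The prosecution does not carry Stage III.1.
The accused prevails on this issue.
Per-issue: Issue I → prosecution; Issue II → accused; Issue III → accused. The prosecution must prevail on a majority of issues; overall, the accused prevails.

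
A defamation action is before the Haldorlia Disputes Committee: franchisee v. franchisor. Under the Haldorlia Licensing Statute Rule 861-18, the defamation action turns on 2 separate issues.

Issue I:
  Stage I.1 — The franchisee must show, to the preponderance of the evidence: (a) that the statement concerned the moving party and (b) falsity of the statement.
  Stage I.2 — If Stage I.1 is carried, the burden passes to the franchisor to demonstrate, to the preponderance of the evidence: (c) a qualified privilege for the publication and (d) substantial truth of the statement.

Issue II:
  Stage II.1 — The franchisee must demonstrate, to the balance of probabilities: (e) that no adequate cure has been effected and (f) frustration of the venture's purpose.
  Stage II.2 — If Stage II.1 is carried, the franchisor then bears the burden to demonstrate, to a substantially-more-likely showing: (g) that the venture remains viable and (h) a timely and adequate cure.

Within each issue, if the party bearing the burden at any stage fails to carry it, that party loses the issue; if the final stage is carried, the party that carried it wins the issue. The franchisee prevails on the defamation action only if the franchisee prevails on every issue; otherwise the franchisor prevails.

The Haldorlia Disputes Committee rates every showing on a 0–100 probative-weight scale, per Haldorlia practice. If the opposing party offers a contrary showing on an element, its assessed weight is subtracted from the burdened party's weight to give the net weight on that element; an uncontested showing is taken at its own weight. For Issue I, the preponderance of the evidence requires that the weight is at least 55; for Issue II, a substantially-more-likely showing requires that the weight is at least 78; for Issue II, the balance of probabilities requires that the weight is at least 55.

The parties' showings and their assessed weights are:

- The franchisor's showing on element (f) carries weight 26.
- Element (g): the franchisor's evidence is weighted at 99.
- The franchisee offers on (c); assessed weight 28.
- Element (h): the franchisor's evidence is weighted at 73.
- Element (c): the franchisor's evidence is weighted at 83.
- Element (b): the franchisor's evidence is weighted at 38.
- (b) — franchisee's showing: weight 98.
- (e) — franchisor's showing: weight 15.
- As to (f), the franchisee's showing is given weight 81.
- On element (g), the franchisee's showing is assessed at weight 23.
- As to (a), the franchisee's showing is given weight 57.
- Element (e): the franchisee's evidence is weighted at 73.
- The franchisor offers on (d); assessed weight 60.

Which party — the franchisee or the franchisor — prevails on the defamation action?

franchisor

— Issue I —
Stage I.1 — burden on franchisee; standard: the preponderance of the evidence (weight is at least 55).
    (a): 57 ≥ 55 [met]
    (b): 98 − 38 = 60 ≥ 55 [met]
  Stage I.1 is satisfied; the onus moves to the franchisor.
Stage I.2 — burden on franchisor; standard: the preponderance of the evidence (weight is at least 55).
    (c): 83 − 28 = 55 ≥ 55 [met]
    (d): 60 ≥ 55 [met]
  The franchisor carries the last stage.
All stages carried — the franchisor prevails on this issue.
— Issue II —
Stage II.1 — burden on franchisee; standard: the balance of probabilities (weight is at least 55).
    (e): 73 − 15 = 58 ≥ 55 [met]
    (f): 81 − 26 = 55 ≥ 55 [met]
  Stage II.1 carried; the burden shifts to the franchisor.
Stage II.2 — burden on franchisor; standard: a substantially-more-likely showing (weight is at least 78).
    (g): 99 − 23 = 76 < 78 [not met]
    (h): 73 < 78 [not met]
  The franchisor does not carry Stage II.2.
So the franchisee prevails on this issue.
Per-issue: Issue I → franchisor; Issue II → franchisee. The franchisee must prevail on every issue; overall, the franchisor prevails.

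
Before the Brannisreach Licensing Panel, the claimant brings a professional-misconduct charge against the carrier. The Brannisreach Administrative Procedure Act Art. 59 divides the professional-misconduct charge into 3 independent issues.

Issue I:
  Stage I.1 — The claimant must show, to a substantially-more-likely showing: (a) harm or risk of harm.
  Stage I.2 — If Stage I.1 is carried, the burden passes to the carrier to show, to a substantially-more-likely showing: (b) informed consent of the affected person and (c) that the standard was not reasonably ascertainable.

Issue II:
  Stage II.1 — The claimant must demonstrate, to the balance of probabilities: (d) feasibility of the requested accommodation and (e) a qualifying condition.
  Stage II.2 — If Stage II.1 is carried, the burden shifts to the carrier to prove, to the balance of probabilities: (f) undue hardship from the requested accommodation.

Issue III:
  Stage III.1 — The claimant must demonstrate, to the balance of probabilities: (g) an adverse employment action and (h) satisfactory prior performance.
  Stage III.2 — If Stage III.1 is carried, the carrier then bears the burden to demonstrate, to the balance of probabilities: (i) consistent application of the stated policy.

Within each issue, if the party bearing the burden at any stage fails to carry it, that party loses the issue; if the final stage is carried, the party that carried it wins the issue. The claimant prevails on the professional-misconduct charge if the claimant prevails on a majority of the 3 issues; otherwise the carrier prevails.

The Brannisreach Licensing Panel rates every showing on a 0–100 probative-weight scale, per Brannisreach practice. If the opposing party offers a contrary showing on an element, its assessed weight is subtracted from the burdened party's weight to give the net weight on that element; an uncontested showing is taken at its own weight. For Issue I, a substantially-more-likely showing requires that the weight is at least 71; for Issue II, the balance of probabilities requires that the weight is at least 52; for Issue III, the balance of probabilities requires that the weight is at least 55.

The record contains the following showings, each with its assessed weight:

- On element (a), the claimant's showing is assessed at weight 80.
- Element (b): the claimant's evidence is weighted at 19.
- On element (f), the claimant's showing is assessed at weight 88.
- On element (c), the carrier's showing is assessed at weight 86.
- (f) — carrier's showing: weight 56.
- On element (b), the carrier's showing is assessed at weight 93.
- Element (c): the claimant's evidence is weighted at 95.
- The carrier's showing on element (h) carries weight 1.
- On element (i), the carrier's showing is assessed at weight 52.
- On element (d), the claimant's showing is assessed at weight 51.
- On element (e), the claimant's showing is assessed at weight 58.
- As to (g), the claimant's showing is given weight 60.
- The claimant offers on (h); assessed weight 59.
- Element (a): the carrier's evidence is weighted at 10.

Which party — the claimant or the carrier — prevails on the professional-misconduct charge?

carrier

— Issue I —
Stage I.1 — burden on claimant; standard: a substantially-more-likely showing (weight is at least 71).
    (a): 80 − 10 = 70 < 71 [not met]
  The claimant does not carry Stage I.1.
The analysis ends at Stage I.1; the carrier prevails on this issue.
— Issue II —
At Stage II.1 the claimant must meet the balance of probabilities (weight is at least 52): on (d) the weight is 51, < 52, so (d) does not meet the standard; on (e) the weight is 58, which does reach 52, so (e) meets the standard.
  Not every element is met, so the claimant fails to carry Stage II.1.
The analysis ends at Stage II.1; the carrier prevails on this issue.
— Issue III —
Stage III.1 (claimant, the balance of probabilities, weight is at least 55): (g) 60 ≥ 55 — meets; (h) net 59−1=58 ≥ 55 — meets.
  All elements met. The burden passes to the carrier.
Stage III.2 (carrier, the balance of probabilities, weight is at least 55): (i) 52 < 55 — fails.
  The carrier does not carry Stage III.2.
The claimant prevails on this issue.
Per-issue: Issue I → carrier; Issue II → carrier; Issue III → claimant. The claimant must prevail on a majority of issues; overall, the carrier prevails.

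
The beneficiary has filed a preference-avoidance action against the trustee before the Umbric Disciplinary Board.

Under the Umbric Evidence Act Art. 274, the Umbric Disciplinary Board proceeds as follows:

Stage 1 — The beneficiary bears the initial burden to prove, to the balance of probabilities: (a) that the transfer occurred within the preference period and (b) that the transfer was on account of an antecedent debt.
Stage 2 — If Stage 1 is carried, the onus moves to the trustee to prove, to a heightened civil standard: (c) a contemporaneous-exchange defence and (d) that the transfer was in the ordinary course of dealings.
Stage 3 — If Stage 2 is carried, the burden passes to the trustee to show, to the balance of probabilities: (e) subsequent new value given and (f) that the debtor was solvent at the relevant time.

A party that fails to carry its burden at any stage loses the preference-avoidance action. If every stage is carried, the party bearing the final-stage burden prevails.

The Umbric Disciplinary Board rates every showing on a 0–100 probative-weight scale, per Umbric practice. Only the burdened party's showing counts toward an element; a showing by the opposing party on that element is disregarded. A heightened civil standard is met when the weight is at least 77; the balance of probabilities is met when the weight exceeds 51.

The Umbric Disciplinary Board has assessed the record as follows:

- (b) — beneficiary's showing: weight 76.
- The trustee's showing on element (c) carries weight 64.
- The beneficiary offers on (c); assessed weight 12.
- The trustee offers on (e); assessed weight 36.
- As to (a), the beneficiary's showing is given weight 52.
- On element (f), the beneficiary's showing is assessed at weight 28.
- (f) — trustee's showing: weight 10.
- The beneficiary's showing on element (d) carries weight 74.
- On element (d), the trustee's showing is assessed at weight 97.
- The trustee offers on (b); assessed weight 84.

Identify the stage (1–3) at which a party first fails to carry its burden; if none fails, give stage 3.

stage 2

At Stage 1 the beneficiary must meet the balance of probabilities (weight exceeds 51): on (a) the weight is 52, > 51, so (a) meets the standard; on (b) the weight is 76 (the trustee's 84 is given no effect), which does exceed 51, so (b) meets the standard.
  Stage 1 carried; the burden shifts to the trustee.
At Stage 2 the trustee must meet a heightened civil standard (weight is at least 77): on (c) the weight is 64 (the beneficiary's 12 is given no effect), < 77, so (c) does not meet the standard; on (d) the weight is 97 (the beneficiary's 74 is given no effect), ≥ 77, so (d) meets the standard.
  Not every element is met, so the trustee fails to carry Stage 2.
The analysis ends at Stage 2; the beneficiary prevails.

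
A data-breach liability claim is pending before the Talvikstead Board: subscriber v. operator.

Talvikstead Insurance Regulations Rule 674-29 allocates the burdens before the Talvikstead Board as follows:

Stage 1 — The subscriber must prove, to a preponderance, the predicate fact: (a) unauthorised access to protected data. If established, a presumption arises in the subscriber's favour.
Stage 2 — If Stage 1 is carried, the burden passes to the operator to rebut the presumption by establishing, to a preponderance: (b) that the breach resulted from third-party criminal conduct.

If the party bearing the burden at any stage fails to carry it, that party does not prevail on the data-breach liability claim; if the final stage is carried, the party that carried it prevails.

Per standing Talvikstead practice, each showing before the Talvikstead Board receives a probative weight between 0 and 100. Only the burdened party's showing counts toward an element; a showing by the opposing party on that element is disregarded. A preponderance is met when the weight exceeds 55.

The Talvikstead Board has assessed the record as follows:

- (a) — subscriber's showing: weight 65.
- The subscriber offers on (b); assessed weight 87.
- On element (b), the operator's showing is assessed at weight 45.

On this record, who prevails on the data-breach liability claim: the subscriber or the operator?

subscriber

At Stage 1 the subscriber must meet a preponderance (weight exceeds 55): on (a) the weight is 65, > 55, so (a) meets the standard.
  All elements met. The burden passes to the operator.
At Stage 2 the operator must meet a preponderance (weight exceeds 55): on (b) the weight is 45 (the subscriber's 87 is given no effect), ≤ 55, so (b) does not meet the standard.
  Not every element is met, so the operator fails to carry Stage 2.
The analysis ends at Stage 2; the subscriber prevails.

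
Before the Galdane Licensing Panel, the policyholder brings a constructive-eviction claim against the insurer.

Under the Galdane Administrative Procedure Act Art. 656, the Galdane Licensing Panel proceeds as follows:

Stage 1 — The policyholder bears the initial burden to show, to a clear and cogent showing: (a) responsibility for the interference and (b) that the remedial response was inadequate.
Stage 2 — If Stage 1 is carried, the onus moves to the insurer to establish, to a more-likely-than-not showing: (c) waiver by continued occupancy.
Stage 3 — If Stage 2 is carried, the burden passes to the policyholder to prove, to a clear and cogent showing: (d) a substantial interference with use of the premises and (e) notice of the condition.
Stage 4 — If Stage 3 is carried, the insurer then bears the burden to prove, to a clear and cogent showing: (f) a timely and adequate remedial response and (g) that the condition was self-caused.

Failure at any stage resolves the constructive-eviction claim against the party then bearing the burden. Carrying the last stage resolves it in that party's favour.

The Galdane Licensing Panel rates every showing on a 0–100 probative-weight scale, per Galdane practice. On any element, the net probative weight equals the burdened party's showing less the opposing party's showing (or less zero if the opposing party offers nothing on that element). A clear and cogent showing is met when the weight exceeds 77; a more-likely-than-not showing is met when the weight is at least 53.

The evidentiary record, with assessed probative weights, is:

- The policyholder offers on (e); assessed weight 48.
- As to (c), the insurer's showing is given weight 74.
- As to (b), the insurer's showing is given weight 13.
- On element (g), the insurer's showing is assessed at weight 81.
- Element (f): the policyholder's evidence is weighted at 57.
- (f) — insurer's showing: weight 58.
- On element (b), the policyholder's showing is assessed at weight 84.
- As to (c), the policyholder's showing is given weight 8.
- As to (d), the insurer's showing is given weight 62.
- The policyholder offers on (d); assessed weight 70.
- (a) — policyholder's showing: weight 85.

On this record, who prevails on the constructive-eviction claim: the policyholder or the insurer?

insurer

Stage 1 (policyholder, a clear and cogent showing, weight exceeds 77): (a) 85 > 77 — meets; (b) net 84−13=71 ≤ 77 — fails.
  Not every element is met, so the policyholder fails to carry Stage 1.
So the insurer prevails.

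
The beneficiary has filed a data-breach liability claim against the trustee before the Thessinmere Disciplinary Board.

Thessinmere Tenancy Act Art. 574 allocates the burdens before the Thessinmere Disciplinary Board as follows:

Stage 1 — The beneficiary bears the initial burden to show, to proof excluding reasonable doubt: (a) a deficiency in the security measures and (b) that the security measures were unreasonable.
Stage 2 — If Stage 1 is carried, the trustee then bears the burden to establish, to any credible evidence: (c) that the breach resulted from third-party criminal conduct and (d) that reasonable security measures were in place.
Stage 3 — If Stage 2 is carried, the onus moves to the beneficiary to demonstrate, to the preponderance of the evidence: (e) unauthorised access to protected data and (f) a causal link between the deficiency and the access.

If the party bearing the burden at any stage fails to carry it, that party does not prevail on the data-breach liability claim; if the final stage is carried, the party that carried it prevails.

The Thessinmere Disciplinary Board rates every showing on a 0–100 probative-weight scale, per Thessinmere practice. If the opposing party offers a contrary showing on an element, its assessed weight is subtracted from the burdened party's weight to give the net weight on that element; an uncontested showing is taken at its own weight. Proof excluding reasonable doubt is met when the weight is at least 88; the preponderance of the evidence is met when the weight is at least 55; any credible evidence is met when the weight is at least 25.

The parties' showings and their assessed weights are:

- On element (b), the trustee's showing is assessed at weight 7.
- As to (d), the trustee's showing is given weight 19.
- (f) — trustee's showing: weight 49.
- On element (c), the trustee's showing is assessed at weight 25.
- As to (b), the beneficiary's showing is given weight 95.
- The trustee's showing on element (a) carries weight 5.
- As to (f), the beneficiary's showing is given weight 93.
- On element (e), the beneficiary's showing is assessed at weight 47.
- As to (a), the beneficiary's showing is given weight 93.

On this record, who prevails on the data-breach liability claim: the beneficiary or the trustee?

beneficiary

Stage 1 — burden on beneficiary; standard: proof excluding reasonable doubt (weight is at least 88).
    (a): 93 − 5 = 88 ≥ 88 [met]
    (b): 95 − 7 = 88 ≥ 88 [met]
  Stage 1 carried; the burden shifts to the trustee.
Stage 2 — burden on trustee; standard: any credible evidence (weight is at least 25).
    (c): 25 ≥ 25 [met]
    (d): 19 < 25 [not met]
  Not every element is met, so the trustee fails to carry Stage 2.
So the beneficiary prevails.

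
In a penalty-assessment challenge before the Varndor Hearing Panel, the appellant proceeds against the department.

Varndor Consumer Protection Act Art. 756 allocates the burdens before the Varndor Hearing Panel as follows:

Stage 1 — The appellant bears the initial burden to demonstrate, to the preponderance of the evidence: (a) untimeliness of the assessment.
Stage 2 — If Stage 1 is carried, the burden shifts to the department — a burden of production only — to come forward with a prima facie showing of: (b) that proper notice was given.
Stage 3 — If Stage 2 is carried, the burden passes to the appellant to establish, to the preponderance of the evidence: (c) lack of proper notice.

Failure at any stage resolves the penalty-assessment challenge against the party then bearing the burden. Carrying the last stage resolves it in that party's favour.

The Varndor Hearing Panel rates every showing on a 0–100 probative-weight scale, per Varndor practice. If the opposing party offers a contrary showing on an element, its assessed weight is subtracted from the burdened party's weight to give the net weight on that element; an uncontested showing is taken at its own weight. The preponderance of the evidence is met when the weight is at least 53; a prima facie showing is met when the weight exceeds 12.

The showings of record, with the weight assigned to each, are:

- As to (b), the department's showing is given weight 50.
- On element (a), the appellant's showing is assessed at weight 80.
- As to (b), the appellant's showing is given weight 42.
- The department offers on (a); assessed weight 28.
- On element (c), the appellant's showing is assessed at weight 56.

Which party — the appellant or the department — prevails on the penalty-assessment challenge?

department

Stage 1 — burden on appellant; standard: the preponderance of the evidence (weight is at least 53).
    (a): 80 − 28 = 52 < 53 [not met]
  Not every element is met, so the appellant fails to carry Stage 1.
The analysis ends at Stage 1; the department prevails.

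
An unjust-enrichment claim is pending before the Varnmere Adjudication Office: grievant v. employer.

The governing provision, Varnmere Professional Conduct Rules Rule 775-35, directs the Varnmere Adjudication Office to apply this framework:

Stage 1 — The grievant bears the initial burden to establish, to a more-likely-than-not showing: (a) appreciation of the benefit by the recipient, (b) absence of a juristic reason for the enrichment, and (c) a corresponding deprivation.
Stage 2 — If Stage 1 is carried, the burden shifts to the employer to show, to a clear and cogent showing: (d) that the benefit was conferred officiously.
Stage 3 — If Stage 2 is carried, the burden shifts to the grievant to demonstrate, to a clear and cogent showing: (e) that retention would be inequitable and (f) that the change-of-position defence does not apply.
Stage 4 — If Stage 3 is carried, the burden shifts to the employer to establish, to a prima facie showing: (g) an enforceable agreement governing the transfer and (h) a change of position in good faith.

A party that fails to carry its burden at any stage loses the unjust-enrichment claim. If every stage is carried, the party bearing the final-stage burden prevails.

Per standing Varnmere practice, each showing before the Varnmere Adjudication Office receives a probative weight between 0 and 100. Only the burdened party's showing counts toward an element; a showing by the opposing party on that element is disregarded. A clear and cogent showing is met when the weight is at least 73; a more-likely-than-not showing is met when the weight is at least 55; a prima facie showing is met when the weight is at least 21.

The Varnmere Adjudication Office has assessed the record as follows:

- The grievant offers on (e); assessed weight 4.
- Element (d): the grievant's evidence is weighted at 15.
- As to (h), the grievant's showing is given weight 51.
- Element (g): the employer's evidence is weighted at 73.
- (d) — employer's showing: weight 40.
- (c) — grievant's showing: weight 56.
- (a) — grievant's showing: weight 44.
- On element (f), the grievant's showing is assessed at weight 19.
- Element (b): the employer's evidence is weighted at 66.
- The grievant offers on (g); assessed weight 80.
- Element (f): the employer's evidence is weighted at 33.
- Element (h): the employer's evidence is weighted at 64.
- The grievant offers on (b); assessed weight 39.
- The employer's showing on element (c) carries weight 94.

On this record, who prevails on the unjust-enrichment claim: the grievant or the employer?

Stage 1 (grievant, a more-likely-than-not showing, weight is at least 55): (a) 44 < 55 — fails; (b) 39 (employer's 66 disregarded) < 55 — fails; (c) 56 (employer's 94 disregarded) ≥ 55 — meets.
  Not every element is met, so the grievant fails to carry Stage 1.
The analysis ends at Stage 1; the employer prevails.

employer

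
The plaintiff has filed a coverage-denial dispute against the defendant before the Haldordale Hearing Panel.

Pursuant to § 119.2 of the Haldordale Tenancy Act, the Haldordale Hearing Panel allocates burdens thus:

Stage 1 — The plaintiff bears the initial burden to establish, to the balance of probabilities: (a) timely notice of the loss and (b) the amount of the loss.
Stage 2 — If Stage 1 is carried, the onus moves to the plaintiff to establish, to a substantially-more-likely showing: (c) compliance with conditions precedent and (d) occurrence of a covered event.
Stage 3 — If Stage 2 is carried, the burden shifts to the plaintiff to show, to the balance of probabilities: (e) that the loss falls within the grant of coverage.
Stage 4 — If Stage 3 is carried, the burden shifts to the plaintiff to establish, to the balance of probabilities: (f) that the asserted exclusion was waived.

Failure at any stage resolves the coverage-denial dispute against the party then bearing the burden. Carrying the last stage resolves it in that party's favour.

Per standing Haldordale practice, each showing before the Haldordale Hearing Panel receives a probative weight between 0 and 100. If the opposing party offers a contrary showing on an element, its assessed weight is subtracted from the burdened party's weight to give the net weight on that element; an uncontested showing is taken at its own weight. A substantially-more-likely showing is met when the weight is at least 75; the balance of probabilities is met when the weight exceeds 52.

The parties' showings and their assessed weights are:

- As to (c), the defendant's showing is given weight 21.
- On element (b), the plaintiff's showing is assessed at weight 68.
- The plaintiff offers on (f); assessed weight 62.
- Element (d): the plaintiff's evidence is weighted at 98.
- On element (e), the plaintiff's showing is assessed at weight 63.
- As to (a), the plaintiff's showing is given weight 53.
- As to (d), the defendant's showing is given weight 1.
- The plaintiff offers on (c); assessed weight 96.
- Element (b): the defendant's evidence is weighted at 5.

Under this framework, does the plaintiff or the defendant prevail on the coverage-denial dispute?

At Stage 1 the plaintiff must meet the balance of probabilities (weight exceeds 52): on (a) the weight is 53, which does exceed 52, so (a) meets the standard; on (b) the weight is 68 less the opposing 5 gives net 63, which does exceed 52, so (b) meets the standard.
  Stage 1 is satisfied; the plaintiff continues to bear the burden.
At Stage 2 the plaintiff must meet a substantially-more-likely showing (weight is at least 75): on (c) the weight is 96 less the opposing 21 gives net 75, ≥ 75, so (c) meets the standard; on (d) the weight is 98 less the opposing 1 gives net 97, ≥ 75, so (d) meets the standard.
  Stage 2 carried; the burden remains with the plaintiff.
At Stage 3 the plaintiff must meet the balance of probabilities (weight exceeds 52): on (e) the weight is 63, which does exceed 52, so (e) meets the standard.
  Stage 3 carried; the burden remains with the plaintiff.
At Stage 4 the plaintiff must meet the balance of probabilities (weight exceeds 52): on (f) the weight is 62, which does exceed 52, so (f) meets the standard.
  Stage 4 carried; the final stage is satisfied.
Every stage carried; the plaintiff prevails.

plaintiff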